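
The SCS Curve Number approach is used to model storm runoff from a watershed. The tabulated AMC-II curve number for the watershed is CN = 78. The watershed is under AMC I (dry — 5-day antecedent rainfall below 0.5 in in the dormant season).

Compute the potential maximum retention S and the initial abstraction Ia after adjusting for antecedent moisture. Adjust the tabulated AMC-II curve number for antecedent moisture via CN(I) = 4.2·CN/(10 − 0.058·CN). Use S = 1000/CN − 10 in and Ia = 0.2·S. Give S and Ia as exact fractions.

S = 5500/819 in ≈ 6.716 in; Ia = 1100/819 in ≈ 1.343 in

Dry (AMC I): CN(I) = 4.2·78/(10 − 0.058·78) = (1638/5)/(1369/250) = 81900/1369 ≈ 59.825
Max retention: S = 1000/(81900/1369) − 10 = 5500/819 in (≈ 6.716 in)
Ia = 0.2·(5500/819) = 1100/819 in ≈ 1.343 in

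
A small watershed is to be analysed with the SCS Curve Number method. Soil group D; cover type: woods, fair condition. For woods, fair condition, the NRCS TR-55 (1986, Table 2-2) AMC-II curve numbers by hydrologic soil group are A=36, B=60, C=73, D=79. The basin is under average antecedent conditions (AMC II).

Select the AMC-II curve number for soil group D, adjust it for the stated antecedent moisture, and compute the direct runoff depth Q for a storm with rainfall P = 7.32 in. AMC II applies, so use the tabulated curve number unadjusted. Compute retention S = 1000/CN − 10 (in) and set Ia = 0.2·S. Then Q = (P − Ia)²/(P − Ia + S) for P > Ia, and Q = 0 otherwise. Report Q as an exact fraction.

NRCS table: woods, fair condition, soil group D → CN(II) = 79
AMC II — tabulated CN = 79 applies directly.
S = 1000/79 − 10 = 210/79 in ≈ 2.658 in
Ia = 0.2·(210/79) = 42/79 in ≈ 0.532 in
Excess rainfall: 7.320 − 0.532 = 6.788 in; P > Ia so Q > 0
Q: (13407/1975)² ÷ (18657/1975) = 19971961/4094175 in (≈ 4.878 in)

Q = 19971961/4094175 in ≈ 4.878 in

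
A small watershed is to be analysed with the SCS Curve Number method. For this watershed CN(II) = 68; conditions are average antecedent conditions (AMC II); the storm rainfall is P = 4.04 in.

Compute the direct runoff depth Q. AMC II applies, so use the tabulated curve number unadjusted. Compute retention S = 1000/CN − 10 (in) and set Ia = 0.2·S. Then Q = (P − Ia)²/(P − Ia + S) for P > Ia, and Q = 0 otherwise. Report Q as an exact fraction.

CN(II) = 68; AMC II needs no correction.
Retention S: 1000/CN − 10 with CN=68.000 → S = 80/17 ≈ 4.706 in
Ia = 0.2S: 0.2·4.706 = 0.941 in (exactly 16/17)
Excess rainfall: 4.040 − 0.941 = 3.099 in; P > Ia so Q > 0
Q = (1317/425)²/((1317/425) + 80/17) = (1734489/180625)/(3317/425) = 1734489/1409725 in ≈ 1.230 in

Q = 1734489/1409725 in ≈ 1.230 in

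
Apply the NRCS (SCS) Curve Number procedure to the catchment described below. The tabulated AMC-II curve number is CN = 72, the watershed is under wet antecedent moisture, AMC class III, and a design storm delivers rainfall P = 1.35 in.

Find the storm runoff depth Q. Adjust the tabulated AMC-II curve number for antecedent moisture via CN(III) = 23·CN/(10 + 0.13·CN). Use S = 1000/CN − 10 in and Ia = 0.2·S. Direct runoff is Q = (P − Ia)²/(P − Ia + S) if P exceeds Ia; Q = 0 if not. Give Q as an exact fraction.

Q = 17547721/46322460 in ≈ 0.379 in

CN(III) from CN(II)=72: (23·72)/(10 + 0.13·72) = 10350/121 ≈ 85.537
Retention S: 1000/CN − 10 with CN=85.537 → S = 350/207 ≈ 1.691 in
Initial abstraction Ia = S/5 = (350/207)/5 = 70/207 ≈ 0.338 in
P − Ia = 1.350 − 0.338 = 4189/4140 ≈ 1.012 in (> 0, runoff occurs)
Q = (4189/4140)²/((4189/4140) + 350/207) = (17547721/17139600)/(11189/4140) = 17547721/46322460 in ≈ 0.379 in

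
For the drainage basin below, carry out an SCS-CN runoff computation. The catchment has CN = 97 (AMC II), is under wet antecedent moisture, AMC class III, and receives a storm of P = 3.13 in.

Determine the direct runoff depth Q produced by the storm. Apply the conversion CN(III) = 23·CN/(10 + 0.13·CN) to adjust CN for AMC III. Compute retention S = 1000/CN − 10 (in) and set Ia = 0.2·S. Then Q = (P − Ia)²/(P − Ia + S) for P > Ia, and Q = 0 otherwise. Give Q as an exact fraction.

Q = 479283443809/161145799300 in ≈ 2.974 in

Wet (AMC III): CN(III) = 23·97/(10 + 0.13·97) = 2231/(2261/100) = 223100/2261 ≈ 98.673
S = 1000/(223100/2261) − 10 = 300/2231 in ≈ 0.134 in
Ia = 0.2S: 0.2·0.134 = 0.027 in (exactly 60/2231)
Excess rainfall: 3.130 − 0.027 = 3.103 in; P > Ia so Q > 0
Q = (692303/223100)²/((692303/223100) + 300/2231) = (479283443809/49773610000)/(722303/223100) = 479283443809/161145799300 in ≈ 2.974 in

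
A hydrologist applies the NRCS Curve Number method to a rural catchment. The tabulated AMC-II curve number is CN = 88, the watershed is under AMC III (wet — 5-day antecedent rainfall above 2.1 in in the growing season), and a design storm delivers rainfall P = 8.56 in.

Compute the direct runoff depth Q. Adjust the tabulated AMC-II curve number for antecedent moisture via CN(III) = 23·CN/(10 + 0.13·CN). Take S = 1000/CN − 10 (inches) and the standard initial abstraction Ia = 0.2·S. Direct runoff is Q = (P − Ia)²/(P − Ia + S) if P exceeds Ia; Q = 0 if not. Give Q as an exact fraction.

CN(III) from CN(II)=88: (23·88)/(10 + 0.13·88) = 6325/67 ≈ 94.403
Retention S: 1000/CN − 10 with CN=94.403 → S = 150/253 ≈ 0.593 in
Initial abstraction Ia = S/5 = (150/253)/5 = 30/253 ≈ 0.119 in
P − Ia = 8.560 − 0.119 = 53392/6325 ≈ 8.441 in (> 0, runoff occurs)
Q = (53392/6325)²/((53392/6325) + 150/253) = (2850705664/40005625)/(57142/6325) = 1425352832/180711575 in ≈ 7.887 in

Q = 1425352832/180711575 in ≈ 7.887 in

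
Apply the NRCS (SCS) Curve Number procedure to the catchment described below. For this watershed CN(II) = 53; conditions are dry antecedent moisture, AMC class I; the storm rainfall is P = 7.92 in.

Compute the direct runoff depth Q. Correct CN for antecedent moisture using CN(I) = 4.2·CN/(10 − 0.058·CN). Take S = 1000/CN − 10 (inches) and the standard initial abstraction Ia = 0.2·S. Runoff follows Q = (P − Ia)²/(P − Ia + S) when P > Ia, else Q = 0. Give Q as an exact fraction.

CN(I) from CN(II)=53: (4.2·53)/(10 − 0.058·53) = 111300/3463 ≈ 32.140
S = 1000/(111300/3463) − 10 = 23500/1113 in ≈ 21.114 in
Ia = 0.2·(23500/1113) = 4700/1113 in ≈ 4.223 in
P − Ia = 7.920 − 4.223 = 102874/27825 ≈ 3.697 in (> 0, runoff occurs)
Q: (102874/27825)² ÷ (690374/27825) = 5291529938/9604828275 in (≈ 0.551 in)

Q = 5291529938/9604828275 in ≈ 0.551 in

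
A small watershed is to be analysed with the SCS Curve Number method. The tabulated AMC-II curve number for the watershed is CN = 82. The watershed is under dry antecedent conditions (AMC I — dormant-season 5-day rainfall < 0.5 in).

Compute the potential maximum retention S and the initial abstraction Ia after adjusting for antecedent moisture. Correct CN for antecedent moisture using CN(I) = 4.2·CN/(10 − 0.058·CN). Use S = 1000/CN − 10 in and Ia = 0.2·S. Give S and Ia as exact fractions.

S = 1500/287 in ≈ 5.226 in; Ia = 300/287 in ≈ 1.045 in

Dry (AMC I): CN(I) = 4.2·82/(10 − 0.058·82) = (1722/5)/(1311/250) = 28700/437 ≈ 65.675
Retention S: 1000/CN − 10 with CN=65.675 → S = 1500/287 ≈ 5.226 in
Ia = 0.2·(1500/287) = 300/287 in ≈ 1.045 in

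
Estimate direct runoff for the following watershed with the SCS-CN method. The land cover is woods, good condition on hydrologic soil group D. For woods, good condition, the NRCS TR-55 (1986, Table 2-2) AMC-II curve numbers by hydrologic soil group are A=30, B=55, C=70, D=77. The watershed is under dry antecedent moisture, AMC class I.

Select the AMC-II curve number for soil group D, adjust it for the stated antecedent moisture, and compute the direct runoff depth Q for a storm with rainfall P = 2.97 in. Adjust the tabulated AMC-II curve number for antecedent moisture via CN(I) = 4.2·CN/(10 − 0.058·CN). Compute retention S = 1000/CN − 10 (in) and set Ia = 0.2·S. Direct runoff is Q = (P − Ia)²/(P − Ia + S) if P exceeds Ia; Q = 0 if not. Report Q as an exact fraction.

Q = 62624562001/226420263300 in ≈ 0.277 in

NRCS table: woods, good condition, soil group D → CN(II) = 77
Adjust CN=77 to AMC I: 4.2·77/(10 − 0.058·77) → (1617/5) ÷ (2767/500) = 161700/2767 ≈ 58.439
Max retention: S = 1000/(161700/2767) − 10 = 11500/1617 in (≈ 7.112 in)
Ia = 0.2·(11500/1617) = 2300/1617 in ≈ 1.422 in
P − Ia = 2.970 − 1.422 = 250249/161700 ≈ 1.548 in (> 0, runoff occurs)
Q: (250249/161700)² ÷ (1400249/161700) = 62624562001/226420263300 in (≈ 0.277 in)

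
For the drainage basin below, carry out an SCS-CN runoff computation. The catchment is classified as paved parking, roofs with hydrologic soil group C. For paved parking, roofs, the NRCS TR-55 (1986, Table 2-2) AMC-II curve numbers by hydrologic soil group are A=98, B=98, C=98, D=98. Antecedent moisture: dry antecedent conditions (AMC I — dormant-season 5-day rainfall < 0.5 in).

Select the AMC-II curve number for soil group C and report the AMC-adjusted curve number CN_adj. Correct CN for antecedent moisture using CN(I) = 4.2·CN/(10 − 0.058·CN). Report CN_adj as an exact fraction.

NRCS table: paved parking, roofs, soil group C → CN(II) = 98
CN(I) from CN(II)=98: (4.2·98)/(10 − 0.058·98) = 102900/1079 ≈ 95.366

CN_adj = 102900/1079 ≈ 95.366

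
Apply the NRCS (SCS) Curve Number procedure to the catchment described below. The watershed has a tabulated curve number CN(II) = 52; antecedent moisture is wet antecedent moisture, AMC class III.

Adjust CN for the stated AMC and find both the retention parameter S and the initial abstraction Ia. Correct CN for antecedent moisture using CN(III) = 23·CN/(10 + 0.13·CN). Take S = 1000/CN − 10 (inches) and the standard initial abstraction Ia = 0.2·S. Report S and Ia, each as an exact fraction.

Wet (AMC III): CN(III) = 23·52/(10 + 0.13·52) = 1196/(419/25) = 29900/419 ≈ 71.360
Max retention: S = 1000/(29900/419) − 10 = 1200/299 in (≈ 4.013 in)
Ia = 0.2S: 0.2·4.013 = 0.803 in (exactly 240/299)

S = 1200/299 in ≈ 4.013 in; Ia = 240/299 in ≈ 0.803 in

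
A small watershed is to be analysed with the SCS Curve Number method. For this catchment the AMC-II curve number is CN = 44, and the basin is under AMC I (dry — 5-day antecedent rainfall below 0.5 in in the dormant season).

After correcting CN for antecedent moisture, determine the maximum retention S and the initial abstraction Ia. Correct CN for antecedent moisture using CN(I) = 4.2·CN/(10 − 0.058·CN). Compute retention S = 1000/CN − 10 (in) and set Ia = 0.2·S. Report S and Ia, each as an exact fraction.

S = 1000/33 in ≈ 30.303 in; Ia = 200/33 in ≈ 6.061 in

Dry (AMC I): CN(I) = 4.2·44/(10 − 0.058·44) = (924/5)/(931/125) = 3300/133 ≈ 24.812
Max retention: S = 1000/(3300/133) − 10 = 1000/33 in (≈ 30.303 in)
Ia = 0.2S: 0.2·30.303 = 6.061 in (exactly 200/33)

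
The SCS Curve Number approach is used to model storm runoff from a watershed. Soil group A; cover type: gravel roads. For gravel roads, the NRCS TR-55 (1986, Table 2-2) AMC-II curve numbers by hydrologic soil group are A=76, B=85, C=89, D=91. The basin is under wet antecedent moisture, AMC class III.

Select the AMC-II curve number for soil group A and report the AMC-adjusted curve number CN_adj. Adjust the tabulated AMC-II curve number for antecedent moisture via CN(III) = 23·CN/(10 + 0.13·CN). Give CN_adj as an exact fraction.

NRCS table: gravel roads, soil group A → CN(II) = 76
CN(III) from CN(II)=76: (23·76)/(10 + 0.13·76) = 43700/497 ≈ 87.928

CN_adj = 43700/497 ≈ 87.928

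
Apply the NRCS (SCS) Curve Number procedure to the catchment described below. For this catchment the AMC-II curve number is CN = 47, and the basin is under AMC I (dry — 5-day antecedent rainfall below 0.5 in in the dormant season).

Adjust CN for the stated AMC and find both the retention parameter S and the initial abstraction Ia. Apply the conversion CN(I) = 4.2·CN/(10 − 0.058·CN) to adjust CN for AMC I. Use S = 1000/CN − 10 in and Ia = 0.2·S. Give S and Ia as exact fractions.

Dry (AMC I): CN(I) = 4.2·47/(10 − 0.058·47) = (987/5)/(3637/500) = 98700/3637 ≈ 27.138
Max retention: S = 1000/(98700/3637) − 10 = 26500/987 in (≈ 26.849 in)
Ia = 0.2·(26500/987) = 5300/987 in ≈ 5.370 in

S = 26500/987 in ≈ 26.849 in; Ia = 5300/987 in ≈ 5.370 in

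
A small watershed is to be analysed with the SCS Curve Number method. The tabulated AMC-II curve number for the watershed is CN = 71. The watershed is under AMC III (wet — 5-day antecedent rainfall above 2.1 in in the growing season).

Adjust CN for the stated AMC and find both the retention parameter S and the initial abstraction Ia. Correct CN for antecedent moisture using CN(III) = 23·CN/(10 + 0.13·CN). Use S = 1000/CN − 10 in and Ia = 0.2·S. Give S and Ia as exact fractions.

S = 2900/1633 in ≈ 1.776 in; Ia = 580/1633 in ≈ 0.355 in

CN(III) from CN(II)=71: (23·71)/(10 + 0.13·71) = 163300/1923 ≈ 84.919
Max retention: S = 1000/(163300/1923) − 10 = 2900/1633 in (≈ 1.776 in)
Ia = 0.2S: 0.2·1.776 = 0.355 in (exactly 580/1633)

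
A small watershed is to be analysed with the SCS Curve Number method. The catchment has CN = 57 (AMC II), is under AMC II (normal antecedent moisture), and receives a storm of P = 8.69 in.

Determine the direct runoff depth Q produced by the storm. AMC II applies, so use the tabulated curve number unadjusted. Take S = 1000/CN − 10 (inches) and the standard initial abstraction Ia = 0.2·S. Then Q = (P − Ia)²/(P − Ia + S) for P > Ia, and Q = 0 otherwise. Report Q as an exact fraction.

AMC II — tabulated CN = 57 applies directly.
Max retention: S = 1000/57 − 10 = 430/57 in (≈ 7.544 in)
Ia = 0.2·(430/57) = 86/57 in ≈ 1.509 in
Since P=8.690 > Ia=1.509: effective rainfall P−Ia = 40933/5700 in
Q: (40933/5700)² ÷ (83933/5700) = 1675510489/478418100 in (≈ 3.502 in)

Q = 1675510489/478418100 in ≈ 3.502 in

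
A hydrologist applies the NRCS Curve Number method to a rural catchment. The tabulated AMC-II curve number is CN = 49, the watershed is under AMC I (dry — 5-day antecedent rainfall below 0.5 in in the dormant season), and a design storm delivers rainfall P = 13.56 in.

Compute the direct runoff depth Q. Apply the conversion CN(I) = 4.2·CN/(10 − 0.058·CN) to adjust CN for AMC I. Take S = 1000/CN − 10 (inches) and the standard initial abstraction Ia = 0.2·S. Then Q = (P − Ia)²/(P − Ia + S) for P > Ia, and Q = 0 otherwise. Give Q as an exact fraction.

Q = 5443045729/2454825275 in ≈ 2.217 in

Dry (AMC I): CN(I) = 4.2·49/(10 − 0.058·49) = (1029/5)/(3579/500) = 34300/1193 ≈ 28.751
Retention S: 1000/CN − 10 with CN=28.751 → S = 8500/343 ≈ 24.781 in
Initial abstraction Ia = S/5 = (8500/343)/5 = 1700/343 ≈ 4.956 in
Excess rainfall: 13.560 − 4.956 = 8.604 in; P > Ia so Q > 0
Q = (73777/8575)²/((73777/8575) + 8500/343) = (5443045729/73530625)/(286277/8575) = 5443045729/2454825275 in ≈ 2.217 in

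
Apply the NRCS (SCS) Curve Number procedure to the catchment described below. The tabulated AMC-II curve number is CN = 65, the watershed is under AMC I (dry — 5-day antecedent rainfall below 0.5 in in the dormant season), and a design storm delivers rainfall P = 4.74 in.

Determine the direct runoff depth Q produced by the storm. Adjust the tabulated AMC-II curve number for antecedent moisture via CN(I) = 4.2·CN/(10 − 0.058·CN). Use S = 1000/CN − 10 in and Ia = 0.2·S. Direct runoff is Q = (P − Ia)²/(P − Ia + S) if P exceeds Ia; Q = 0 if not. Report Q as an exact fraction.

Q = 18003049/57023850 in ≈ 0.316 in

Dry (AMC I): CN(I) = 4.2·65/(10 − 0.058·65) = 273/(623/100) = 3900/89 ≈ 43.820
S = 1000/(3900/89) − 10 = 500/39 in ≈ 12.821 in
Ia = 0.2·(500/39) = 100/39 in ≈ 2.564 in
Excess rainfall: 4.740 − 2.564 = 2.176 in; P > Ia so Q > 0
Q = (4243/1950)²/((4243/1950) + 500/39) = (18003049/3802500)/(29243/1950) = 18003049/57023850 in ≈ 0.316 in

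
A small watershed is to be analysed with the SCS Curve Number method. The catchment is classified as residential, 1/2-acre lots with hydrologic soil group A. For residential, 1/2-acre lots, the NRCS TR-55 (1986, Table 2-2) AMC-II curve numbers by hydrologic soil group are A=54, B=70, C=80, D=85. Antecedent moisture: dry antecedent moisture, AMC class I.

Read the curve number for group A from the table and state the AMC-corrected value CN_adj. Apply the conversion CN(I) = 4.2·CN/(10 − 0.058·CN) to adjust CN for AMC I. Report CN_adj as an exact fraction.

CN_adj = 56700/1717 ≈ 33.023

NRCS table: residential, 1/2-acre lots, soil group A → CN(II) = 54
Adjust CN=54 to AMC I: 4.2·54/(10 − 0.058·54) → (1134/5) ÷ (1717/250) = 56700/1717 ≈ 33.023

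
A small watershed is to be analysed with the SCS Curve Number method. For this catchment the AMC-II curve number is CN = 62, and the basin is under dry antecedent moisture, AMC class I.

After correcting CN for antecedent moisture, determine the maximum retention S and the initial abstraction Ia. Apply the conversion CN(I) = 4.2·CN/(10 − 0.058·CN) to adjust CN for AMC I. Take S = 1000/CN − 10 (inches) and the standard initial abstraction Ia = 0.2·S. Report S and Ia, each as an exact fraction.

S = 9500/651 in ≈ 14.593 in; Ia = 1900/651 in ≈ 2.919 in

CN(I) from CN(II)=62: (4.2·62)/(10 − 0.058·62) = 65100/1601 ≈ 40.662
Retention S: 1000/CN − 10 with CN=40.662 → S = 9500/651 ≈ 14.593 in
Initial abstraction Ia = S/5 = (9500/651)/5 = 1900/651 ≈ 2.919 in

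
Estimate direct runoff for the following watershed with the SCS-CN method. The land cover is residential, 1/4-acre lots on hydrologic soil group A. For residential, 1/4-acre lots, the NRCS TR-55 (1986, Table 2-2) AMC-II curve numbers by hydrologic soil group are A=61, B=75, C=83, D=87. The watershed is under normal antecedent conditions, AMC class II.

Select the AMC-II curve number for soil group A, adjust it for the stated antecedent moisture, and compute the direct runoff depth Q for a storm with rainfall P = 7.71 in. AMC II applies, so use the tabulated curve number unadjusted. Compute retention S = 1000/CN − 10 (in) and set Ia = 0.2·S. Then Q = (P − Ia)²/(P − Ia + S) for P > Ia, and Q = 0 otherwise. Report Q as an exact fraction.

NRCS table: residential, 1/4-acre lots, soil group A → CN(II) = 61
AMC II — tabulated CN = 61 applies directly.
Max retention: S = 1000/61 − 10 = 390/61 in (≈ 6.393 in)
Initial abstraction Ia = S/5 = (390/61)/5 = 78/61 ≈ 1.279 in
P − Ia = 7.710 − 1.279 = 39231/6100 ≈ 6.431 in (> 0, runoff occurs)
Q: (39231/6100)² ÷ (78231/6100) = 513023787/159069700 in (≈ 3.225 in)

Q = 513023787/159069700 in ≈ 3.225 in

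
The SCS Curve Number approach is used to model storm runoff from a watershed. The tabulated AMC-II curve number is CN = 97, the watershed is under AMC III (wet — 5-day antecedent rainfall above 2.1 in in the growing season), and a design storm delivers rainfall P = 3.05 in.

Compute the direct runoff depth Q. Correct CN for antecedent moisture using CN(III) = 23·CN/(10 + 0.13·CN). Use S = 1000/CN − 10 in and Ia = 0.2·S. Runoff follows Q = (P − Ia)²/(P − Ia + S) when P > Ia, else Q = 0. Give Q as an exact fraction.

Q = 18195581881/6286556420 in ≈ 2.894 in

Adjust CN=97 to AMC III: 23·97/(10 + 0.13·97) → 2231 ÷ (2261/100) = 223100/2261 ≈ 98.673
Retention S: 1000/CN − 10 with CN=98.673 → S = 300/2231 ≈ 0.134 in
Ia = 0.2·(300/2231) = 60/2231 in ≈ 0.027 in
Since P=3.050 > Ia=0.027: effective rainfall P−Ia = 134891/44620 in
Runoff Q = (P−Ia)²/(P−Ia+S) = (3.023)²/(3.023+0.134) = 18195581881/6286556420 ≈ 2.894 in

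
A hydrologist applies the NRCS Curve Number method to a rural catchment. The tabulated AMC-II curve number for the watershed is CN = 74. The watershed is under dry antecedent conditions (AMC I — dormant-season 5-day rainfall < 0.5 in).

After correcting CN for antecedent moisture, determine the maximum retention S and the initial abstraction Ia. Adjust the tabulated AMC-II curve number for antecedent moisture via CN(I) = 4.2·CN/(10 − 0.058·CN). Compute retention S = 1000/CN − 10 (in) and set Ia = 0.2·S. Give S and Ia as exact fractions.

S = 6500/777 in ≈ 8.366 in; Ia = 1300/777 in ≈ 1.673 in

Adjust CN=74 to AMC I: 4.2·74/(10 − 0.058·74) → (1554/5) ÷ (1427/250) = 77700/1427 ≈ 54.450
Retention S: 1000/CN − 10 with CN=54.450 → S = 6500/777 ≈ 8.366 in
Ia = 0.2S: 0.2·8.366 = 1.673 in (exactly 1300/777)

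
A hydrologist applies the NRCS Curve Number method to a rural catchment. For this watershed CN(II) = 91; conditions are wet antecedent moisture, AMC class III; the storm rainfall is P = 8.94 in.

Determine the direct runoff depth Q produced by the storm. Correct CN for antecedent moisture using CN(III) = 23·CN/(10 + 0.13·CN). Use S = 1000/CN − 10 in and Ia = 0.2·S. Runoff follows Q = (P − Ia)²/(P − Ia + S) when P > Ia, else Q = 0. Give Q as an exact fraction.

Adjust CN=91 to AMC III: 23·91/(10 + 0.13·91) → 2093 ÷ (2183/100) = 209300/2183 ≈ 95.877
Max retention: S = 1000/(209300/2183) − 10 = 900/2093 in (≈ 0.430 in)
Ia = 0.2S: 0.2·0.430 = 0.086 in (exactly 180/2093)
P − Ia = 8.940 − 0.086 = 926571/104650 ≈ 8.854 in (> 0, runoff occurs)
Runoff Q = (P−Ia)²/(P−Ia+S) = (8.854)²/(8.854+0.430) = 286177939347/33891635050 ≈ 8.444 in

Q = 286177939347/33891635050 in ≈ 8.444 in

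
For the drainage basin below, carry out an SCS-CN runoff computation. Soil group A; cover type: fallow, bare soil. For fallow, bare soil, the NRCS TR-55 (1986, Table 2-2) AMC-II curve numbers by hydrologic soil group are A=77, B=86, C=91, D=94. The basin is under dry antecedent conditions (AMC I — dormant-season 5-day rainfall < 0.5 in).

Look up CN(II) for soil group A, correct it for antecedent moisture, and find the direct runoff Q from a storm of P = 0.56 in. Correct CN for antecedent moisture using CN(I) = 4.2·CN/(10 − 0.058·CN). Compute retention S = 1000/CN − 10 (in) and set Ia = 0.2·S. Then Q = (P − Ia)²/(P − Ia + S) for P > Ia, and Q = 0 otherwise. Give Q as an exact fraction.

Q = 0 in ≈ 0.000 in

NRCS table: fallow, bare soil, soil group A → CN(II) = 77
Adjust CN=77 to AMC I: 4.2·77/(10 − 0.058·77) → (1617/5) ÷ (2767/500) = 161700/2767 ≈ 58.439
Max retention: S = 1000/(161700/2767) − 10 = 11500/1617 in (≈ 7.112 in)
Ia = 0.2·(11500/1617) = 2300/1617 in ≈ 1.422 in
P = 0.560 ≤ Ia = 1.422 in: entire storm abstracted, Q = 0.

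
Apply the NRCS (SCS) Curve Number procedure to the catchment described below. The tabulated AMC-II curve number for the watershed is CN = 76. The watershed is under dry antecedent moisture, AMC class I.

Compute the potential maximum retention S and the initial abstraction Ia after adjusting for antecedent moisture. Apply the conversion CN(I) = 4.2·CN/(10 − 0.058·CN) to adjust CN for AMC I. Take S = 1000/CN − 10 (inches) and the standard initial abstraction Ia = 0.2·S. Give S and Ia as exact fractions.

S = 1000/133 in ≈ 7.519 in; Ia = 200/133 in ≈ 1.504 in

CN(I) from CN(II)=76: (4.2·76)/(10 − 0.058·76) = 13300/233 ≈ 57.082
S = 1000/(13300/233) − 10 = 1000/133 in ≈ 7.519 in
Initial abstraction Ia = S/5 = (1000/133)/5 = 200/133 ≈ 1.504 in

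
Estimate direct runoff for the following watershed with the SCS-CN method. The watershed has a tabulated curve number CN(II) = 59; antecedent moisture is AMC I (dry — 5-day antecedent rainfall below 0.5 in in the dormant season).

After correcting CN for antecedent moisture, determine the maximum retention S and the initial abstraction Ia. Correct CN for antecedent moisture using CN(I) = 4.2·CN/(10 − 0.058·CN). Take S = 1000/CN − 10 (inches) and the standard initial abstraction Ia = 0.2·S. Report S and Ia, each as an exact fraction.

Adjust CN=59 to AMC I: 4.2·59/(10 − 0.058·59) → (1239/5) ÷ (3289/500) = 123900/3289 ≈ 37.671
Retention S: 1000/CN − 10 with CN=37.671 → S = 20500/1239 ≈ 16.546 in
Ia = 0.2·(20500/1239) = 4100/1239 in ≈ 3.309 in

S = 20500/1239 in ≈ 16.546 in; Ia = 4100/1239 in ≈ 3.309 in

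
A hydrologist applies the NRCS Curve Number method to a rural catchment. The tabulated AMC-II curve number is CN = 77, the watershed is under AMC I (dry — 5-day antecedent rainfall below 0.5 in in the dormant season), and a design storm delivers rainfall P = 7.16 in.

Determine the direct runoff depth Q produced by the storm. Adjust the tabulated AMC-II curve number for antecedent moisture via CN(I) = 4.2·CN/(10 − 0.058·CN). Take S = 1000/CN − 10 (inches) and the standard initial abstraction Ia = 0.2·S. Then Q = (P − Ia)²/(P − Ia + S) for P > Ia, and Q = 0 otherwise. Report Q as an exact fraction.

Adjust CN=77 to AMC I: 4.2·77/(10 − 0.058·77) → (1617/5) ÷ (2767/500) = 161700/2767 ≈ 58.439
Retention S: 1000/CN − 10 with CN=58.439 → S = 11500/1617 ≈ 7.112 in
Initial abstraction Ia = S/5 = (11500/1617)/5 = 2300/1617 ≈ 1.422 in
P − Ia = 7.160 − 1.422 = 231943/40425 ≈ 5.738 in (> 0, runoff occurs)
Q = (231943/40425)²/((231943/40425) + 11500/1617) = (53797555249/1634180625)/(519443/40425) = 53797555249/20998483275 in ≈ 2.562 in

Q = 53797555249/20998483275 in ≈ 2.562 in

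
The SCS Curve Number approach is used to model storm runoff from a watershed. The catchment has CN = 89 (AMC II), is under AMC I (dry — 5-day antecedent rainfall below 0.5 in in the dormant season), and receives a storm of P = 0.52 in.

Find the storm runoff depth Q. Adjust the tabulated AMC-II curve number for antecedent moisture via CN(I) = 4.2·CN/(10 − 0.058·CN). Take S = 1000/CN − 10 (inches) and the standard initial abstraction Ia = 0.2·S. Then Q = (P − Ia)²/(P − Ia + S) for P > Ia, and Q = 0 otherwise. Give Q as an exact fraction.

Q = 0 in ≈ 0.000 in

Adjust CN=89 to AMC I: 4.2·89/(10 − 0.058·89) → (1869/5) ÷ (2419/500) = 186900/2419 ≈ 77.263
Retention S: 1000/CN − 10 with CN=77.263 → S = 5500/1869 ≈ 2.943 in
Ia = 0.2·(5500/1869) = 1100/1869 in ≈ 0.589 in
P = 0.520 ≤ Ia = 0.589 in: entire storm abstracted, Q = 0.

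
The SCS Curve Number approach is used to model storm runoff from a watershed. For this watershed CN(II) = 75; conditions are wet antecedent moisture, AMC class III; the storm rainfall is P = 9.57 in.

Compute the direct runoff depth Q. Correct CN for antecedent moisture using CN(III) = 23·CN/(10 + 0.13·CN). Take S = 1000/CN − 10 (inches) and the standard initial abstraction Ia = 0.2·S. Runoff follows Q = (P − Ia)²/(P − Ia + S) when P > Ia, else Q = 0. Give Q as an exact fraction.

Q = 4100225089/510827700 in ≈ 8.027 in

Wet (AMC III): CN(III) = 23·75/(10 + 0.13·75) = 1725/(79/4) = 6900/79 ≈ 87.342
Max retention: S = 1000/(6900/79) − 10 = 100/69 in (≈ 1.449 in)
Initial abstraction Ia = S/5 = (100/69)/5 = 20/69 ≈ 0.290 in
Since P=9.570 > Ia=0.290: effective rainfall P−Ia = 64033/6900 in
Runoff Q = (P−Ia)²/(P−Ia+S) = (9.280)²/(9.280+1.449) = 4100225089/510827700 ≈ 8.027 in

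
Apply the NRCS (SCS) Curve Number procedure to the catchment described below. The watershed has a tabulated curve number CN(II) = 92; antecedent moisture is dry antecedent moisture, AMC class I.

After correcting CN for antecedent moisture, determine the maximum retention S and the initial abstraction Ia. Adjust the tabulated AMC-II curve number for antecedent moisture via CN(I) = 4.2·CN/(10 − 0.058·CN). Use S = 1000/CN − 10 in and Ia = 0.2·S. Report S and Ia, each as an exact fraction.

Dry (AMC I): CN(I) = 4.2·92/(10 − 0.058·92) = (1932/5)/(583/125) = 48300/583 ≈ 82.847
S = 1000/(48300/583) − 10 = 1000/483 in ≈ 2.070 in
Initial abstraction Ia = S/5 = (1000/483)/5 = 200/483 ≈ 0.414 in

S = 1000/483 in ≈ 2.070 in; Ia = 200/483 in ≈ 0.414 in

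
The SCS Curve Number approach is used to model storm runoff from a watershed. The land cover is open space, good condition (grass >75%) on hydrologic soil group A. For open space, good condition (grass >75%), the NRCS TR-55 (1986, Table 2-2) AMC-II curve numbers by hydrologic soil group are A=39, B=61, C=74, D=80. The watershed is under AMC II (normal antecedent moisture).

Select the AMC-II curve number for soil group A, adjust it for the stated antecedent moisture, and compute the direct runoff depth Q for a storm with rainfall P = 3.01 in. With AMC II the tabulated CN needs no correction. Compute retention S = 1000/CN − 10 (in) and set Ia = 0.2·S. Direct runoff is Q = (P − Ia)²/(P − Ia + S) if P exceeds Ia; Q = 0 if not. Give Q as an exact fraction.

NRCS table: open space, good condition (grass >75%), soil group A → CN(II) = 39
Average conditions: CN = 39 (no AMC adjustment).
Retention S: 1000/CN − 10 with CN=39.000 → S = 610/39 ≈ 15.641 in
Ia = 0.2S: 0.2·15.641 = 3.128 in (exactly 122/39)
P = 3.010 ≤ Ia = 3.128 in: entire storm abstracted, Q = 0.

Q = 0 in ≈ 0.000 in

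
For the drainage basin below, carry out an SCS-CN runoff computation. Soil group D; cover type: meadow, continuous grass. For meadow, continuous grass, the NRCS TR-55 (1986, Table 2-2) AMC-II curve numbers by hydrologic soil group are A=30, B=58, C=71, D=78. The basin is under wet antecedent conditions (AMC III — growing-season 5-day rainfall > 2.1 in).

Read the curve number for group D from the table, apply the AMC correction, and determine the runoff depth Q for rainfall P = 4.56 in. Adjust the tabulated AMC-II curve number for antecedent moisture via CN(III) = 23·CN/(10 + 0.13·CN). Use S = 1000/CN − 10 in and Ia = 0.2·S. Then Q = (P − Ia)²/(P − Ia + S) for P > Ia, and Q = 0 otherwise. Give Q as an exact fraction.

Q = 4681055282/1393242825 in ≈ 3.360 in

NRCS table: meadow, continuous grass, soil group D → CN(II) = 78
Wet (AMC III): CN(III) = 23·78/(10 + 0.13·78) = 1794/(1007/50) = 89700/1007 ≈ 89.076
S = 1000/(89700/1007) − 10 = 1100/897 in ≈ 1.226 in
Initial abstraction Ia = S/5 = (1100/897)/5 = 220/897 ≈ 0.245 in
Excess rainfall: 4.560 − 0.245 = 4.315 in; P > Ia so Q > 0
Q: (96758/22425)² ÷ (124258/22425) = 4681055282/1393242825 in (≈ 3.360 in)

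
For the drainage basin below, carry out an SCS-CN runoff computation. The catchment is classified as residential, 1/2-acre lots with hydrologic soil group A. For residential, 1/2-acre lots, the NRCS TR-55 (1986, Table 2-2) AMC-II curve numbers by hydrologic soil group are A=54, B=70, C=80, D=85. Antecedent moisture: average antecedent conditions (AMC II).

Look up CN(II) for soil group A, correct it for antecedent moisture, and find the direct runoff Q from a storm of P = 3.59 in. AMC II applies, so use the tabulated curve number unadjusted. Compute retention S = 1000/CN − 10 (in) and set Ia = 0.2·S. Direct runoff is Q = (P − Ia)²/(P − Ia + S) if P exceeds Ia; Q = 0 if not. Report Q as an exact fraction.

NRCS table: residential, 1/2-acre lots, soil group A → CN(II) = 54
Average conditions: CN = 54 (no AMC adjustment).
Max retention: S = 1000/54 − 10 = 230/27 in (≈ 8.519 in)
Initial abstraction Ia = S/5 = (230/27)/5 = 46/27 ≈ 1.704 in
Since P=3.590 > Ia=1.704: effective rainfall P−Ia = 5093/2700 in
Q = (5093/2700)²/((5093/2700) + 230/27) = (25938649/7290000)/(28093/2700) = 25938649/75851100 in ≈ 0.342 in

Q = 25938649/75851100 in ≈ 0.342 in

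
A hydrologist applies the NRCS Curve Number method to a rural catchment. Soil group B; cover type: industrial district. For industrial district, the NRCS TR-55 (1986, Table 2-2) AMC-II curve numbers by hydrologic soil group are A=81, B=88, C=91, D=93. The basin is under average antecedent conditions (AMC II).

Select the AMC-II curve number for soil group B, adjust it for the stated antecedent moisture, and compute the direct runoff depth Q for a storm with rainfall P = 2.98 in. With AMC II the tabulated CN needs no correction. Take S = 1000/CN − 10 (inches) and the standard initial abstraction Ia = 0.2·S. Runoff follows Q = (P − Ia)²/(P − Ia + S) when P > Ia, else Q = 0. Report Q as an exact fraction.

Q = 2217121/1231450 in ≈ 1.800 in

NRCS table: industrial district, soil group B → CN(II) = 88
Average conditions: CN = 88 (no AMC adjustment).
S = 1000/88 − 10 = 15/11 in ≈ 1.364 in
Ia = 0.2S: 0.2·1.364 = 0.273 in (exactly 3/11)
P − Ia = 2.980 − 0.273 = 1489/550 ≈ 2.707 in (> 0, runoff occurs)
Runoff Q = (P−Ia)²/(P−Ia+S) = (2.707)²/(2.707+1.364) = 2217121/1231450 ≈ 1.800 in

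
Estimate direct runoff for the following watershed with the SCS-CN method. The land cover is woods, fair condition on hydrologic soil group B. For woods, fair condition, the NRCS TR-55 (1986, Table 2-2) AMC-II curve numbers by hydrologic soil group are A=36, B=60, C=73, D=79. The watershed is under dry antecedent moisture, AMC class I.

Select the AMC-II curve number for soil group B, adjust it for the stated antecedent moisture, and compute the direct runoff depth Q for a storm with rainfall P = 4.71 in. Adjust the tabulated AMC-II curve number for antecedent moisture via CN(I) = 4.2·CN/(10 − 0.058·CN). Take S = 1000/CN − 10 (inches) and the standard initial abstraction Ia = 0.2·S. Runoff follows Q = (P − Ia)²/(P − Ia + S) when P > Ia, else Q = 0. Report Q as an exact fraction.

Q = 93566929/690939900 in ≈ 0.135 in

NRCS table: woods, fair condition, soil group B → CN(II) = 60
CN(I) from CN(II)=60: (4.2·60)/(10 − 0.058·60) = 6300/163 ≈ 38.650
Retention S: 1000/CN − 10 with CN=38.650 → S = 1000/63 ≈ 15.873 in
Ia = 0.2·(1000/63) = 200/63 in ≈ 3.175 in
P − Ia = 4.710 − 3.175 = 9673/6300 ≈ 1.535 in (> 0, runoff occurs)
Q = (9673/6300)²/((9673/6300) + 1000/63) = (93566929/39690000)/(109673/6300) = 93566929/690939900 in ≈ 0.135 in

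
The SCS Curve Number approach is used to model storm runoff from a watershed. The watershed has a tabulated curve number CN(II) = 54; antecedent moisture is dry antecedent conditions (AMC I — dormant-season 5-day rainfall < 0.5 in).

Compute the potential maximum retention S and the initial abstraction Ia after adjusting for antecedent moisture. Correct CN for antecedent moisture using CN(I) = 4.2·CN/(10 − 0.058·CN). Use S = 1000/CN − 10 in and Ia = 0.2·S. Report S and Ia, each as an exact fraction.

CN(I) from CN(II)=54: (4.2·54)/(10 − 0.058·54) = 56700/1717 ≈ 33.023
S = 1000/(56700/1717) − 10 = 11500/567 in ≈ 20.282 in
Ia = 0.2S: 0.2·20.282 = 4.056 in (exactly 2300/567)

S = 11500/567 in ≈ 20.282 in; Ia = 2300/567 in ≈ 4.056 in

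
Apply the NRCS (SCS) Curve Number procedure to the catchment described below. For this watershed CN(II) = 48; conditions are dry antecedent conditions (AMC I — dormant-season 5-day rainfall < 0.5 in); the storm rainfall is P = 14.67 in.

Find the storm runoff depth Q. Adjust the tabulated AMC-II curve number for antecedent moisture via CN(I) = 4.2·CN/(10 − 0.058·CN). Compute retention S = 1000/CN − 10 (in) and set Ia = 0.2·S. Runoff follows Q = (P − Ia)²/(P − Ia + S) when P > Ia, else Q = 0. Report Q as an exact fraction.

Q = 3590526241/1401252300 in ≈ 2.562 in

Dry (AMC I): CN(I) = 4.2·48/(10 − 0.058·48) = (1008/5)/(902/125) = 12600/451 ≈ 27.938
S = 1000/(12600/451) − 10 = 1625/63 in ≈ 25.794 in
Initial abstraction Ia = S/5 = (1625/63)/5 = 325/63 ≈ 5.159 in
P − Ia = 14.670 − 5.159 = 59921/6300 ≈ 9.511 in (> 0, runoff occurs)
Q: (59921/6300)² ÷ (222421/6300) = 3590526241/1401252300 in (≈ 2.562 in)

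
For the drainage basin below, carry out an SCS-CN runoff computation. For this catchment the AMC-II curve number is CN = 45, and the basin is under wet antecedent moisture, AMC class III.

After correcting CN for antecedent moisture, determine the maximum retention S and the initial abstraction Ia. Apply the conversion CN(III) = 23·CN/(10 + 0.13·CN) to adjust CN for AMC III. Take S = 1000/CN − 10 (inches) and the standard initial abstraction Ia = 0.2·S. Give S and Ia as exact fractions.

CN(III) from CN(II)=45: (23·45)/(10 + 0.13·45) = 20700/317 ≈ 65.300
Retention S: 1000/CN − 10 with CN=65.300 → S = 1100/207 ≈ 5.314 in
Initial abstraction Ia = S/5 = (1100/207)/5 = 220/207 ≈ 1.063 in

S = 1100/207 in ≈ 5.314 in; Ia = 220/207 in ≈ 1.063 in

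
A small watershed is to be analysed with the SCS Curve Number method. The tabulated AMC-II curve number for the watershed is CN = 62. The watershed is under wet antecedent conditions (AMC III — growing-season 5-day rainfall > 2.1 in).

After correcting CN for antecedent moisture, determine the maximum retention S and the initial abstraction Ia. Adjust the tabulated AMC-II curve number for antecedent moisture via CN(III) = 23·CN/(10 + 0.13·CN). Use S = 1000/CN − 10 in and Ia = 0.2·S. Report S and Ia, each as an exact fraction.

Wet (AMC III): CN(III) = 23·62/(10 + 0.13·62) = 1426/(903/50) = 71300/903 ≈ 78.959
S = 1000/(71300/903) − 10 = 1900/713 in ≈ 2.665 in
Ia = 0.2·(1900/713) = 380/713 in ≈ 0.533 in

S = 1900/713 in ≈ 2.665 in; Ia = 380/713 in ≈ 0.533 in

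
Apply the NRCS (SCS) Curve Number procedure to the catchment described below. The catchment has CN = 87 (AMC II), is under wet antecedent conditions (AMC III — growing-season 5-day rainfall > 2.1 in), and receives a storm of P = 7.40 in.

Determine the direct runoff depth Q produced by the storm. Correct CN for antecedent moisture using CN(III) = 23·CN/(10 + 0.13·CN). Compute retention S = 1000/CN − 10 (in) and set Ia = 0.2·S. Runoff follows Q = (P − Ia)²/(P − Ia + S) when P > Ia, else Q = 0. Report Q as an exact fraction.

Wet (AMC III): CN(III) = 23·87/(10 + 0.13·87) = 2001/(2131/100) = 200100/2131 ≈ 93.900
Max retention: S = 1000/(200100/2131) − 10 = 1300/2001 in (≈ 0.650 in)
Initial abstraction Ia = S/5 = (1300/2001)/5 = 260/2001 ≈ 0.130 in
P − Ia = 7.400 − 0.130 = 72737/10005 ≈ 7.270 in (> 0, runoff occurs)
Q: (72737/10005)² ÷ (79237/10005) = 5290671169/792766185 in (≈ 6.674 in)

Q = 5290671169/792766185 in ≈ 6.674 in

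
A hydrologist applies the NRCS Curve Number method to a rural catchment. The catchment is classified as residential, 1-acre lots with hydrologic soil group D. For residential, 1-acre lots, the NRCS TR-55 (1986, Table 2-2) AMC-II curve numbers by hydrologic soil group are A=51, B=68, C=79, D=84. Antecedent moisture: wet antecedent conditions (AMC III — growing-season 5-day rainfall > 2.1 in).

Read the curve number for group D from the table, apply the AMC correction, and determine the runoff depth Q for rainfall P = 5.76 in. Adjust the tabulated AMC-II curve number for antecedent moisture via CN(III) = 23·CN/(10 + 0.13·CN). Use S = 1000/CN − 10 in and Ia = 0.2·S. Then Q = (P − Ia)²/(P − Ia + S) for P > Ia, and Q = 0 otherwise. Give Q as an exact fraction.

Q = 285204544/58527525 in ≈ 4.873 in

NRCS table: residential, 1-acre lots, soil group D → CN(II) = 84
Wet (AMC III): CN(III) = 23·84/(10 + 0.13·84) = 1932/(523/25) = 48300/523 ≈ 92.352
S = 1000/(48300/523) − 10 = 400/483 in ≈ 0.828 in
Ia = 0.2·(400/483) = 80/483 in ≈ 0.166 in
P − Ia = 5.760 − 0.166 = 67552/12075 ≈ 5.594 in (> 0, runoff occurs)
Runoff Q = (P−Ia)²/(P−Ia+S) = (5.594)²/(5.594+0.828) = 285204544/58527525 ≈ 4.873 in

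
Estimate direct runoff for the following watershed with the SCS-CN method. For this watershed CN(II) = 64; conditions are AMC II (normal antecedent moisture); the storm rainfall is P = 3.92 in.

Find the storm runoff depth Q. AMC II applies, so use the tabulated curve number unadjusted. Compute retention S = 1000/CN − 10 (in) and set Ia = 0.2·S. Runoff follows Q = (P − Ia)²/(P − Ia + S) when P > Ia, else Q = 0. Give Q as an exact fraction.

Q = 312481/336800 in ≈ 0.928 in

CN(II) = 64; AMC II needs no correction.
S = 1000/64 − 10 = 45/8 in ≈ 5.625 in
Ia = 0.2S: 0.2·5.625 = 1.125 in (exactly 9/8)
Excess rainfall: 3.920 − 1.125 = 2.795 in; P > Ia so Q > 0
Q: (559/200)² ÷ (421/50) = 312481/336800 in (≈ 0.928 in)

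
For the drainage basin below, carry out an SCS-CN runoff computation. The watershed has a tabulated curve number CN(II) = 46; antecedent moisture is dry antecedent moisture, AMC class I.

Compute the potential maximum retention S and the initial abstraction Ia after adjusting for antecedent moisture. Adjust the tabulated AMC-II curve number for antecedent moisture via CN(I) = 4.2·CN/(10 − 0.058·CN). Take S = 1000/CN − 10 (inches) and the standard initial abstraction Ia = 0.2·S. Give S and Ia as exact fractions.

Dry (AMC I): CN(I) = 4.2·46/(10 − 0.058·46) = (966/5)/(1833/250) = 16100/611 ≈ 26.350
Retention S: 1000/CN − 10 with CN=26.350 → S = 4500/161 ≈ 27.950 in
Ia = 0.2S: 0.2·27.950 = 5.590 in (exactly 900/161)

S = 4500/161 in ≈ 27.950 in; Ia = 900/161 in ≈ 5.590 in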